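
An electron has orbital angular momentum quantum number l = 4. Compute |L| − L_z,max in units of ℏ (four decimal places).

|L| = 2√5 ℏ ≈ 4.4721ℏ, while L_z,max = lℏ = 4ℏ.
The difference is (2√5 − 4)ℏ ≈ 0.4721ℏ.

|L| − L_z,max ≈ 0.4721ℏ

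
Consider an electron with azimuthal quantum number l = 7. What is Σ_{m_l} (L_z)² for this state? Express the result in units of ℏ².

m_l ∈ {-7, -6, -5, -4, -3, -2, -1, 0, 1, 2, 3, 4, 5, 6, 7}.
Summing m² from −7 to 7: Σ m_l² = 280.

Σ(L_z)² = 280 ℏ²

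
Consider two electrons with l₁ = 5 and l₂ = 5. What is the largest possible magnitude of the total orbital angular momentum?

|L_tot|_max = √110 ℏ ≈ 10.488ℏ

L runs from |5 − 5| = 0 to 5 + 5 = 10.
So L can be 0, 1, 2, 3, 4, 5, 6, 7, 8, 9, 10.
The largest magnitude corresponds to L = 10: |L_tot| = ℏ√(10·11) = √110 ℏ.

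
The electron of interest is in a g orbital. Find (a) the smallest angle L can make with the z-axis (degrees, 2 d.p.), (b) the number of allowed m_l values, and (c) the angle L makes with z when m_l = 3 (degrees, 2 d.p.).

The letter g corresponds to l = 4.
cos θ_min = 4/√20, so θ_min ≈ 26.57°.
There are 2l+1 = 9 values of m_l.
For m_l = 3: cos θ = 3/√20, θ ≈ 47.87°.

θ_min ≈ 26.57°; 9 values; θ(m_l=3) ≈ 47.87°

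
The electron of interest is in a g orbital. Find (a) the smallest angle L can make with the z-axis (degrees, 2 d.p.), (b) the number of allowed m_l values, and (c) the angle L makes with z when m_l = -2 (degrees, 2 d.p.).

θ_min ≈ 26.57°; 9 values; θ(m_l=-2) ≈ 116.57°

For a g orbital, l = 4.
cos θ_min = 4/√20, so θ_min ≈ 26.57°.
There are 2l+1 = 9 values of m_l.
For m_l = -2: cos θ = -2/√20, θ ≈ 116.57°.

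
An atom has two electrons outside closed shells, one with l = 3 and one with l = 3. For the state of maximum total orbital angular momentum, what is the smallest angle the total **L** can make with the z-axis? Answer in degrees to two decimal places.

By the triangle rule, |l₁ − l₂| ≤ L ≤ l₁ + l₂.
Allowed values: L = 0, 1, 2, 3, 4, 5, 6.
The maximum is L = 6, with |L_tot| = ℏ√(6·7) = √42 ℏ.
The minimum angle with z is arccos(6/√42) ≈ 22.21°.

θ_min ≈ 22.21°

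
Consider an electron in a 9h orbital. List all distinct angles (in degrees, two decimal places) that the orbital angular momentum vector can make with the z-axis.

θ ∈ {24.09°, 43.09°, 56.79°, 68.58°, 79.48°, 90.00°, 100.52°, 111.42°, 123.21°, 136.91°, 155.91°}

For 9h, l = 5.
|L|² = l(l+1)ℏ² = 30ℏ², so |L| = √30 ℏ.
cos θ = m_l/√30 for each m_l ∈ {-5, -4, -3, -2, -1, 0, 1, 2, 3, 4, 5}.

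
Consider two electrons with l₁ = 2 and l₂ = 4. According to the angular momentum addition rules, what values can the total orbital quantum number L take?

Angular momentum addition gives L = |l₁ − l₂|, …, l₁ + l₂.
L ∈ {2, 3, 4, 5, 6}.

L = 2, 3, 4, 5, 6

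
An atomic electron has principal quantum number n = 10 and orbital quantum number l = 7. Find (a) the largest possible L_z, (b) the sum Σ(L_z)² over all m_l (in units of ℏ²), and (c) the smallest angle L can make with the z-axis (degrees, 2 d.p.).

L_z,max = lℏ = 7ℏ.
Σ m_l² = 280, so Σ(L_z)² = 280 ℏ².
cos θ_min = 7/√56, so θ_min ≈ 20.70°.

L_z,max = 7ℏ; Σ(L_z)² = 280 ℏ²; θ_min ≈ 20.70°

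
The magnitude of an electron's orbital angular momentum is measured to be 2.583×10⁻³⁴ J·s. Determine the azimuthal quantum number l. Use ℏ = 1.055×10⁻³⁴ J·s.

In units of ℏ, |L| ≈ 2.448.
l(l+1) ≈ 2.448² ≈ 5.99, so l = 2.

l = 2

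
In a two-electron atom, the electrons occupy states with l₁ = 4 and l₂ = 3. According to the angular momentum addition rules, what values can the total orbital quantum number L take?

L = 1, 2, 3, 4, 5, 6, 7

By the triangle rule, |l₁ − l₂| ≤ L ≤ l₁ + l₂.
L ∈ {1, 2, 3, 4, 5, 6, 7}.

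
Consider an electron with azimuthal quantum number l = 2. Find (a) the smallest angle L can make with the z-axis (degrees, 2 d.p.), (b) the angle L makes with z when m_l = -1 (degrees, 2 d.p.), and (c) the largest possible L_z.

θ_min ≈ 35.26°; θ(m_l=-1) ≈ 114.09°; L_z,max = 2ℏ

cos θ_min = 2/√6, so θ_min ≈ 35.26°.
For m_l = -1: cos θ = -1/√6, θ ≈ 114.09°.
L_z,max = lℏ = 2ℏ.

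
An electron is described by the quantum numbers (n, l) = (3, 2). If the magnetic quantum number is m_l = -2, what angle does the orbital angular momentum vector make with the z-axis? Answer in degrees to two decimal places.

θ ≈ 144.74°

|L| = ℏ√(l(l+1)) = √6 ℏ.
L_z = m_l ℏ = −2ℏ.
cos θ = L_z/|L| = -2/√6, so θ ≈ 144.74°.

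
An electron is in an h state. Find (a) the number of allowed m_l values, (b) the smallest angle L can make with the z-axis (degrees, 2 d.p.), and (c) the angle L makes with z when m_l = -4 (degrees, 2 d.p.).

For an h orbital, l = 5.
There are 2l+1 = 11 values of m_l.
cos θ_min = 5/√30, so θ_min ≈ 24.09°.
For m_l = -4: cos θ = -4/√30, θ ≈ 136.91°.

11 values; θ_min ≈ 24.09°; θ(m_l=-4) ≈ 136.91°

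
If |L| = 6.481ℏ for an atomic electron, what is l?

l = 6

Since |L|² = l(l+1)ℏ², l(l+1) = 42.
l² + l − 42 = 0 ⇒ l = 6.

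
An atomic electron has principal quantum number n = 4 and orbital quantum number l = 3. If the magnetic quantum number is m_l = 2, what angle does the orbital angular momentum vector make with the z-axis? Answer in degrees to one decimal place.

θ ≈ 54.7°

|L|² = l(l+1)ℏ² = 12ℏ², so |L| = 2√3 ℏ.
L_z = m_l ℏ = 2ℏ.
cos θ = L_z/|L| = 2/√12, so θ ≈ 54.7°.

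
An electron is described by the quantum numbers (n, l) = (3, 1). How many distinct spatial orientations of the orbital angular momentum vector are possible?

3

The number of m_l values is 2l + 1 = 2·1 + 1 = 3.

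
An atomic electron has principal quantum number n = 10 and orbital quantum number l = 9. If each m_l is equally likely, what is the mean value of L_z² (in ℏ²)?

The allowed m_l values are -9, -8, -7, -6, -5, -4, -3, -2, -1, 0, 1, 2, 3, 4, 5, 6, 7, 8, 9.
⟨L_z²⟩ = ℏ²·l(l+1)/3 = 30ℏ².

⟨L_z²⟩ = 30 ℏ²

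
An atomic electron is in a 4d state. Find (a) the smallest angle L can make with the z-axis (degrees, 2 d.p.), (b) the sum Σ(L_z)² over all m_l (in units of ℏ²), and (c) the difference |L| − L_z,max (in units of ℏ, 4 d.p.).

θ_min ≈ 35.26°; Σ(L_z)² = 10 ℏ²; |L|−L_z,max ≈ 0.4495ℏ

For 4d, l = 2.
cos θ_min = 2/√6, so θ_min ≈ 35.26°.
Σ m_l² = 10, so Σ(L_z)² = 10 ℏ².
|L| − L_z,max = (√6 − 2)ℏ ≈ 0.4495ℏ.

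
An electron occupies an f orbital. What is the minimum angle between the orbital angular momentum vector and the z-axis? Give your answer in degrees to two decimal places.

θ_min ≈ 30.00°

The letter f corresponds to l = 3.
|L| = √(l(l+1)) ℏ = 2√3 ℏ.
The smallest angle corresponds to the largest L_z, i.e. m_l = l = 3, giving L_z = 3ℏ.
cos θ_min = 3/√12, so θ_min ≈ 30.00°.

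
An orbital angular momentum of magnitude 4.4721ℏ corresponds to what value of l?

Since |L|² = l(l+1)ℏ², l(l+1) = 20.
The positive root is l = 4.

l = 4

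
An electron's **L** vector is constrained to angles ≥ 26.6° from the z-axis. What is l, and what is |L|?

l = 4, |L| = 2√5 ℏ ≈ 4.472ℏ

cos²θ_min = l/(l+1) = 0.7995.
Thus l = 0.7995/(1 − 0.7995) ≈ 4.
Then |L| = ℏ√(4·5) = 2√5 ℏ.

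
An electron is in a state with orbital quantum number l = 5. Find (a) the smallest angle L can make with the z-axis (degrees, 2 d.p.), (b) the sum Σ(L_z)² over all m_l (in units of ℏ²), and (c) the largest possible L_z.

θ_min ≈ 24.09°; Σ(L_z)² = 110 ℏ²; L_z,max = 5ℏ

cos θ_min = 5/√30, so θ_min ≈ 24.09°.
Σ m_l² = 110, so Σ(L_z)² = 110 ℏ².
L_z,max = lℏ = 5ℏ.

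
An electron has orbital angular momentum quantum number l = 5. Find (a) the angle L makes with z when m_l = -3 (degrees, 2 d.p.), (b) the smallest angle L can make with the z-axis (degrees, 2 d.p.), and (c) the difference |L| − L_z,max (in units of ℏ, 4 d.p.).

For m_l = -3: cos θ = -3/√30, θ ≈ 123.21°.
cos θ_min = 5/√30, so θ_min ≈ 24.09°.
|L| − L_z,max = (√30 − 5)ℏ ≈ 0.4772ℏ.

θ(m_l=-3) ≈ 123.21°; θ_min ≈ 24.09°; |L|−L_z,max ≈ 0.4772ℏ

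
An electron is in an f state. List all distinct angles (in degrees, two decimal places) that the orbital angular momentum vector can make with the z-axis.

θ ∈ {30.00°, 54.74°, 73.22°, 90.00°, 106.78°, 125.26°, 150.00°}

The letter f corresponds to l = 3.
|L| = ℏ√(l(l+1)) = 2√3 ℏ.
cos θ = m_l/√12 for each m_l ∈ {-3, -2, -1, 0, 1, 2, 3}.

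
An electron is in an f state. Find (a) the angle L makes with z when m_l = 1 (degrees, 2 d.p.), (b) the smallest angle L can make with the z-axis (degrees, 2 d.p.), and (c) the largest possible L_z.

For an f orbital, l = 3.
For m_l = 1: cos θ = 1/√12, θ ≈ 73.22°.
cos θ_min = 3/√12, so θ_min ≈ 30.00°.
L_z,max = lℏ = 3ℏ.

θ(m_l=1) ≈ 73.22°; θ_min ≈ 30.00°; L_z,max = 3ℏ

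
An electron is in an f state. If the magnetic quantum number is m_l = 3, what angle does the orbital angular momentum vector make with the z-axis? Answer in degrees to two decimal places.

θ ≈ 30.00°

An f state has l = 3.
|L| = √(l(l+1)) ℏ = 2√3 ℏ.
L_z = m_l ℏ = 3ℏ.
cos θ = L_z/|L| = 3/√12, so θ ≈ 30.00°.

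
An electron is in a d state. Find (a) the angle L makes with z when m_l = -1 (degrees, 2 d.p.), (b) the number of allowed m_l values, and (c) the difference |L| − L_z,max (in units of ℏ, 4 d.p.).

θ(m_l=-1) ≈ 114.09°; 5 values; |L|−L_z,max ≈ 0.4495ℏ

D corresponds to l = 2.
For m_l = -1: cos θ = -1/√6, θ ≈ 114.09°.
There are 2l+1 = 5 values of m_l.
|L| − L_z,max = (√6 − 2)ℏ ≈ 0.4495ℏ.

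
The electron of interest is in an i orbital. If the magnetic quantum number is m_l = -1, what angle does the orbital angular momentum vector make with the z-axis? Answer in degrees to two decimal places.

I corresponds to l = 6.
|L| = ℏ√(l(l+1)) = √42 ℏ.
L_z = m_l ℏ = −1ℏ.
cos θ = L_z/|L| = -1/√42, so θ ≈ 98.88°.

θ ≈ 98.88°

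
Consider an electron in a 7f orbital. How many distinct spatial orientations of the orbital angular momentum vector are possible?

7f means n = 7, l = 3.
The number of m_l values is 2l + 1 = 2·3 + 1 = 7.

7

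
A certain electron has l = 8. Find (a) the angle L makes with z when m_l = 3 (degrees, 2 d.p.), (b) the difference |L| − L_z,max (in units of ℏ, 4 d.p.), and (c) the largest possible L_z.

For m_l = 3: cos θ = 3/√72, θ ≈ 69.30°.
|L| − L_z,max = (6√2 − 8)ℏ ≈ 0.4853ℏ.
L_z,max = lℏ = 8ℏ.

θ(m_l=3) ≈ 69.30°; |L|−L_z,max ≈ 0.4853ℏ; L_z,max = 8ℏ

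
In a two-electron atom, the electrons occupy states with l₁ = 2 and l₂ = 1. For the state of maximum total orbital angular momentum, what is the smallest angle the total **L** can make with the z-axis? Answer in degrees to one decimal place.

θ_min ≈ 30.0°

Angular momentum addition gives L = |l₁ − l₂|, …, l₁ + l₂.
Allowed values: L = 1, 2, 3.
The maximum is L = 3, with |L_tot| = ℏ√(3·4) = 2√3 ℏ.
The minimum angle with z is arccos(3/√12) ≈ 30.0°.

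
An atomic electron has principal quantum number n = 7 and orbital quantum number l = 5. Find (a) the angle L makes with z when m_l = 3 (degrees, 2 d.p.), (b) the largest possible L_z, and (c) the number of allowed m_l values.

For m_l = 3: cos θ = 3/√30, θ ≈ 56.79°.
L_z,max = lℏ = 5ℏ.
There are 2l+1 = 11 values of m_l.

θ(m_l=3) ≈ 56.79°; L_z,max = 5ℏ; 11 values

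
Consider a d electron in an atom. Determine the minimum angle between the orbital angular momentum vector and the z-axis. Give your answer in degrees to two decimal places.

For a d orbital, l = 2.
|L| = ℏ√(l(l+1)) = √6 ℏ.
The smallest angle corresponds to the largest L_z, i.e. m_l = l = 2, giving L_z = 2ℏ.
cos θ_min = 2/√6, so θ_min ≈ 35.26°.

θ_min ≈ 35.26°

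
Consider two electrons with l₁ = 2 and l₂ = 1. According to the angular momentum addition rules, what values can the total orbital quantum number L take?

L = 1, 2, 3

Angular momentum addition gives L = |l₁ − l₂|, …, l₁ + l₂.
So L can be 1, 2, 3.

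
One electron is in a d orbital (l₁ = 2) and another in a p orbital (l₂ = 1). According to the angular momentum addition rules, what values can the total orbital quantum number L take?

By the triangle rule, |l₁ − l₂| ≤ L ≤ l₁ + l₂.
Allowed values: L = 1, 2, 3.

L = 1, 2, 3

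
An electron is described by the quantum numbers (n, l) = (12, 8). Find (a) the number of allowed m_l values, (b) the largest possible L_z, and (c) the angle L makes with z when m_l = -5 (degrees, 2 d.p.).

There are 2l+1 = 17 values of m_l.
L_z,max = lℏ = 8ℏ.
For m_l = -5: cos θ = -5/√72, θ ≈ 126.10°.

17 values; L_z,max = 8ℏ; θ(m_l=-5) ≈ 126.10°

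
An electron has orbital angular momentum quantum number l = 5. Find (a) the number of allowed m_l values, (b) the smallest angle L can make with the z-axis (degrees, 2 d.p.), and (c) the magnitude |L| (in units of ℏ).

11 values; θ_min ≈ 24.09°; |L| = √30 ℏ ≈ 5.477ℏ

There are 2l+1 = 11 values of m_l.
cos θ_min = 5/√30, so θ_min ≈ 24.09°.
|L| = ℏ√(5·6) = √30 ℏ ≈ 5.477ℏ.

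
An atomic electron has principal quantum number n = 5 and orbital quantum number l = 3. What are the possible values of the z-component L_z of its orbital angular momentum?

L_z = m_l ℏ with m_l ranging from −l to +l in integer steps.
For l = 3: m_l ∈ {-3, -2, -1, 0, 1, 2, 3}.

L_z ∈ {−3ℏ, −2ℏ, −ℏ, 0, ℏ, 2ℏ, 3ℏ}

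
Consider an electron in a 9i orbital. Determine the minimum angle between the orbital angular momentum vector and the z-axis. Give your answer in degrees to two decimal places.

For 9i, l = 6.
|L|² = l(l+1)ℏ² = 42ℏ², so |L| = √42 ℏ.
The smallest angle corresponds to the largest L_z, i.e. m_l = l = 6, giving L_z = 6ℏ.
cos θ_min = 6/√42, so θ_min ≈ 22.21°.

θ_min ≈ 22.21°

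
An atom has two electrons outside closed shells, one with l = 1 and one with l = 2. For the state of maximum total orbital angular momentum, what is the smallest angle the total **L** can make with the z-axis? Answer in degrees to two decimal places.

θ_min ≈ 30.00°

L runs from |1 − 2| = 1 to 1 + 2 = 3.
Allowed values: L = 1, 2, 3.
The maximum is L = 3, with |L_tot| = ℏ√(3·4) = 2√3 ℏ.
The minimum angle with z is arccos(3/√12) ≈ 30.00°.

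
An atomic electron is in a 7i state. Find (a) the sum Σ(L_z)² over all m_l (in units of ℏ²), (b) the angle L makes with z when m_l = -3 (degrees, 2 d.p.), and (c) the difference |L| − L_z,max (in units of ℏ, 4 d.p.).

The 7i subshell has l = 6.
Σ m_l² = 182, so Σ(L_z)² = 182 ℏ².
For m_l = -3: cos θ = -3/√42, θ ≈ 117.58°.
|L| − L_z,max = (√42 − 6)ℏ ≈ 0.4807ℏ.

Σ(L_z)² = 182 ℏ²; θ(m_l=-3) ≈ 117.58°; |L|−L_z,max ≈ 0.4807ℏ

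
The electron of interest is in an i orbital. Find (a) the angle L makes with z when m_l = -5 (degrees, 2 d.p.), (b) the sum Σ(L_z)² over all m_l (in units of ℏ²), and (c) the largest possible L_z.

θ(m_l=-5) ≈ 140.49°; Σ(L_z)² = 182 ℏ²; L_z,max = 6ℏ

For an i orbital, l = 6.
For m_l = -5: cos θ = -5/√42, θ ≈ 140.49°.
Σ m_l² = 182, so Σ(L_z)² = 182 ℏ².
L_z,max = lℏ = 6ℏ.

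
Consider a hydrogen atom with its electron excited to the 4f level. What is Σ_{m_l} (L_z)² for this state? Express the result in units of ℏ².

Σ(L_z)² = 28 ℏ²

The 4f level has l = 3.
m_l ∈ {-3, -2, -1, 0, 1, 2, 3}.
Σ m_l² = 2·(1 + 4 + 9) = 28.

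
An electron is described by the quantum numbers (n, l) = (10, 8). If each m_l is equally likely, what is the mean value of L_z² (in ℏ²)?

m_l ∈ {-8, -7, -6, -5, -4, -3, -2, -1, 0, 1, 2, 3, 4, 5, 6, 7, 8}.
Average of L_z² over 17 states: 408/17 ℏ² = 24 ℏ².

⟨L_z²⟩ = 24 ℏ²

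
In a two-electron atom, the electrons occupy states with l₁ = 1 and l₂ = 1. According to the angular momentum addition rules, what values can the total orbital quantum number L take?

L = 0, 1, 2

Angular momentum addition gives L = |l₁ − l₂|, …, l₁ + l₂.
L ∈ {0, 1, 2}.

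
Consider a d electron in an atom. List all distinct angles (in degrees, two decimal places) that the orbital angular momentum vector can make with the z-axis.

For a d orbital, l = 2.
|L|² = l(l+1)ℏ² = 6ℏ², so |L| = √6 ℏ.
cos θ = m_l/√6 for each m_l ∈ {-2, -1, 0, 1, 2}.

θ ∈ {35.26°, 65.91°, 90.00°, 114.09°, 144.74°}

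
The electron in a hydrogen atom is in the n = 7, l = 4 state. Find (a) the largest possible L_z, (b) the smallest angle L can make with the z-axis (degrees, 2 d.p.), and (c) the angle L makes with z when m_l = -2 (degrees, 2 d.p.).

L_z,max = lℏ = 4ℏ.
cos θ_min = 4/√20, so θ_min ≈ 26.57°.
For m_l = -2: cos θ = -2/√20, θ ≈ 116.57°.

L_z,max = 4ℏ; θ_min ≈ 26.57°; θ(m_l=-2) ≈ 116.57°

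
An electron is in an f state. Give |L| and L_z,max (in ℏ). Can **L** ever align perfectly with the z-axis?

The letter f corresponds to l = 3.
|L| = 2√3 ℏ ≈ 3.4641ℏ, while L_z,max = lℏ = 3ℏ.
Since |L| > L_z,max, the vector can never point exactly along z; the closest it comes is θ_min = arccos(3/√12) ≈ 30.0°.

No: L_z,max = 3ℏ < |L| = 2√3 ℏ ≈ 3.464ℏ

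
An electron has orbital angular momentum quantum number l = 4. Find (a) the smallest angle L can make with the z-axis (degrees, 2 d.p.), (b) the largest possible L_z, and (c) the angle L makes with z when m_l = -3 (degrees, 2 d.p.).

θ_min ≈ 26.57°; L_z,max = 4ℏ; θ(m_l=-3) ≈ 132.13°

cos θ_min = 4/√20, so θ_min ≈ 26.57°.
L_z,max = lℏ = 4ℏ.
For m_l = -3: cos θ = -3/√20, θ ≈ 132.13°.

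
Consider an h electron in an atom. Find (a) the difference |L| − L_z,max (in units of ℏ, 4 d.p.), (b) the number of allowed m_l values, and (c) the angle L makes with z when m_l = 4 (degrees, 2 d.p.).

|L|−L_z,max ≈ 0.4772ℏ; 11 values; θ(m_l=4) ≈ 43.09°

For an h orbital, l = 5.
|L| − L_z,max = (√30 − 5)ℏ ≈ 0.4772ℏ.
There are 2l+1 = 11 values of m_l.
For m_l = 4: cos θ = 4/√30, θ ≈ 43.09°.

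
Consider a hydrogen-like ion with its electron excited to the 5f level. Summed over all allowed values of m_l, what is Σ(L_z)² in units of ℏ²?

Σ(L_z)² = 28 ℏ²

The 5f level has l = 3.
The allowed m_l values are -3, -2, -1, 0, 1, 2, 3.
Σ m_l² = l(l+1)(2l+1)/3 = 3·4·7/3 = 28.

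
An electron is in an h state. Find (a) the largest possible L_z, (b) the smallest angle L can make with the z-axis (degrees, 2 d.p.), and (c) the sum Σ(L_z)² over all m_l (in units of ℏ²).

An h state has l = 5.
L_z,max = lℏ = 5ℏ.
cos θ_min = 5/√30, so θ_min ≈ 24.09°.
Σ m_l² = 110, so Σ(L_z)² = 110 ℏ².

L_z,max = 5ℏ; θ_min ≈ 24.09°; Σ(L_z)² = 110 ℏ²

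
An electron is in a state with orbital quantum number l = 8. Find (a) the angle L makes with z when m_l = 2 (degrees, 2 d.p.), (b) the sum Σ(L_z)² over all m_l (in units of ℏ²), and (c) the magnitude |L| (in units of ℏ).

θ(m_l=2) ≈ 76.37°; Σ(L_z)² = 408 ℏ²; |L| = 6√2 ℏ ≈ 8.485ℏ

For m_l = 2: cos θ = 2/√72, θ ≈ 76.37°.
Σ m_l² = 408, so Σ(L_z)² = 408 ℏ².
|L| = ℏ√(8·9) = 6√2 ℏ ≈ 8.485ℏ.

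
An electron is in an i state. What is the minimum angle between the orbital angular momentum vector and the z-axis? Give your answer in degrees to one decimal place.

The letter i corresponds to l = 6.
|L| = ℏ√(l(l+1)) = √42 ℏ.
The smallest angle corresponds to the largest L_z, i.e. m_l = l = 6, giving L_z = 6ℏ.
cos θ_min = 6/√42, so θ_min ≈ 22.2°.

θ_min ≈ 22.2°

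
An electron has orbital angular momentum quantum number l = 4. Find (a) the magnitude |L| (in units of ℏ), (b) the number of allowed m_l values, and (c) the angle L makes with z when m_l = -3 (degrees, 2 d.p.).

|L| = ℏ√(4·5) = 2√5 ℏ ≈ 4.472ℏ.
There are 2l+1 = 9 values of m_l.
For m_l = -3: cos θ = -3/√20, θ ≈ 132.13°.

|L| = 2√5 ℏ ≈ 4.472ℏ; 9 values; θ(m_l=-3) ≈ 132.13°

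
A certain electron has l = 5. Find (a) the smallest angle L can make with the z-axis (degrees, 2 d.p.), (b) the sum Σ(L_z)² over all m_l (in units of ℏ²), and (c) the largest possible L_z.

cos θ_min = 5/√30, so θ_min ≈ 24.09°.
Σ m_l² = 110, so Σ(L_z)² = 110 ℏ².
L_z,max = lℏ = 5ℏ.

θ_min ≈ 24.09°; Σ(L_z)² = 110 ℏ²; L_z,max = 5ℏ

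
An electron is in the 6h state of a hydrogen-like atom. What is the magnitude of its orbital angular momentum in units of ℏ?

|L| = √30 ℏ ≈ 5.477ℏ

The 6h subshell has l = 5.
|L| = ℏ√(l(l+1)) = ℏ√(5·6) = √30 ℏ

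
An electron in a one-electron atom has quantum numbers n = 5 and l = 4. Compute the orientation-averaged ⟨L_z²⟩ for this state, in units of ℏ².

⟨L_z²⟩ = 6.667 ℏ²

m_l runs from −4 to 4, i.e. {-4, -3, -2, -1, 0, 1, 2, 3, 4}.
Average of L_z² over 9 states: 60/9 ℏ² = 6.667 ℏ².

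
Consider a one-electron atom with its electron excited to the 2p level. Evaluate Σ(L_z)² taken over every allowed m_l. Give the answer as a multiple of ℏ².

Σ(L_z)² = 2 ℏ²

The 2p level has l = 1.
m_l ∈ {-1, 0, 1}.
Σ m_l² = 2·(1) = 2.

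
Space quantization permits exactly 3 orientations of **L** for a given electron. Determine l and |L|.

2l + 1 = 3 ⇒ l = 1.
Then |L| = √(l(l+1)) ℏ = √2 ℏ.

l = 1, |L| = √2 ℏ ≈ 1.414ℏ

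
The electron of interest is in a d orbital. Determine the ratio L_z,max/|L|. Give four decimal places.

The letter d corresponds to l = 2.
|L| = √6 ℏ ≈ 2.4495ℏ, while L_z,max = lℏ = 2ℏ.
L_z,max/|L| = 2/√6 = 0.8165.

L_z,max/|L| = 0.8165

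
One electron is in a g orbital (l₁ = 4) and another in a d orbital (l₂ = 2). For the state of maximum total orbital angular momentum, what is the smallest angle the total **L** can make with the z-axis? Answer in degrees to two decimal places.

Angular momentum addition gives L = |l₁ − l₂|, …, l₁ + l₂.
So L can be 2, 3, 4, 5, 6.
The maximum is L = 6, with |L_tot| = ℏ√(6·7) = √42 ℏ.
The minimum angle with z is arccos(6/√42) ≈ 22.21°.

θ_min ≈ 22.21°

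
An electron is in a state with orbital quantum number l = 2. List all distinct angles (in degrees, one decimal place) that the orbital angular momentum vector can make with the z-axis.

θ ∈ {35.3°, 65.9°, 90.0°, 114.1°, 144.7°}

|L| = √(l(l+1)) ℏ = √6 ℏ.
cos θ = m_l/√6 for each m_l ∈ {-2, -1, 0, 1, 2}.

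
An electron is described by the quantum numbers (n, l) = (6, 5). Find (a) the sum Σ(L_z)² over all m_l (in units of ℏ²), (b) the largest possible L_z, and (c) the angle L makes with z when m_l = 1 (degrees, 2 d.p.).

Σ m_l² = 110, so Σ(L_z)² = 110 ℏ².
L_z,max = lℏ = 5ℏ.
For m_l = 1: cos θ = 1/√30, θ ≈ 79.48°.

Σ(L_z)² = 110 ℏ²; L_z,max = 5ℏ; θ(m_l=1) ≈ 79.48°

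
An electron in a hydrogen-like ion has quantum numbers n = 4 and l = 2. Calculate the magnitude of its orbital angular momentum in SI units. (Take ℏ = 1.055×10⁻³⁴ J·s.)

|L| = ℏ√(l(l+1)) = ℏ√(2·3) = √6 ℏ
Numerically, |L| = 2.449 × (1.055×10⁻³⁴ J·s) = 2.584×10⁻³⁴ J·s.

|L| = 2.584×10⁻³⁴ J·s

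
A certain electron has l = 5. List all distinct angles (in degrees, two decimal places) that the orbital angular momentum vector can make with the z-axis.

θ ∈ {24.09°, 43.09°, 56.79°, 68.58°, 79.48°, 90.00°, 100.52°, 111.42°, 123.21°, 136.91°, 155.91°}

|L|² = l(l+1)ℏ² = 30ℏ², so |L| = √30 ℏ.
cos θ = m_l/√30 for each m_l ∈ {-5, -4, -3, -2, -1, 0, 1, 2, 3, 4, 5}.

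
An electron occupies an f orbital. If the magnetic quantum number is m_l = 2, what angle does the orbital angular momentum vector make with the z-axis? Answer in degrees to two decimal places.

An f state has l = 3.
|L|² = l(l+1)ℏ² = 12ℏ², so |L| = 2√3 ℏ.
L_z = m_l ℏ = 2ℏ.
cos θ = L_z/|L| = 2/√12, so θ ≈ 54.74°.

θ ≈ 54.74°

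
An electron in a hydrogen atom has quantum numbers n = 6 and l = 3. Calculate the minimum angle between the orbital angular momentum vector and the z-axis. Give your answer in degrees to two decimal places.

θ_min ≈ 30.00°

|L|² = l(l+1)ℏ² = 12ℏ², so |L| = 2√3 ℏ.
The smallest angle corresponds to the largest L_z, i.e. m_l = l = 3, giving L_z = 3ℏ.
cos θ_min = 3/√12, so θ_min ≈ 30.00°.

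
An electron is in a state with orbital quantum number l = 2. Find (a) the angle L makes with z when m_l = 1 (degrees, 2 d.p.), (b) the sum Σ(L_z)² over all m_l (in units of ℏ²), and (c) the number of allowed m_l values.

For m_l = 1: cos θ = 1/√6, θ ≈ 65.91°.
Σ m_l² = 10, so Σ(L_z)² = 10 ℏ².
There are 2l+1 = 5 values of m_l.

θ(m_l=1) ≈ 65.91°; Σ(L_z)² = 10 ℏ²; 5 values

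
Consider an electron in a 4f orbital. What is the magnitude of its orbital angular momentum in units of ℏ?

4f means n = 4, l = 3.
|L| = ℏ√(l(l+1)) = ℏ√(3·4) = 2√3 ℏ

|L| = 2√3 ℏ ≈ 3.464ℏ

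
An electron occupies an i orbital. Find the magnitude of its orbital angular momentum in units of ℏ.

|L| = √42 ℏ ≈ 6.481ℏ

An i state has l = 6.
|L| = ℏ√(l(l+1)) = ℏ√(6·7) = √42 ℏ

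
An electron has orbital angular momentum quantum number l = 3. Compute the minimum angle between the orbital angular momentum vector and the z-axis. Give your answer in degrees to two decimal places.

|L| = √(l(l+1)) ℏ = 2√3 ℏ.
The smallest angle corresponds to the largest L_z, i.e. m_l = l = 3, giving L_z = 3ℏ.
cos θ_min = 3/√12, so θ_min ≈ 30.00°.

θ_min ≈ 30.00°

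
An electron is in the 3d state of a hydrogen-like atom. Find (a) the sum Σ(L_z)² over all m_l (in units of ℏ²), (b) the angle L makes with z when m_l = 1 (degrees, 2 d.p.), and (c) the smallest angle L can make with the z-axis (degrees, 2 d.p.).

Σ(L_z)² = 10 ℏ²; θ(m_l=1) ≈ 65.91°; θ_min ≈ 35.26°

3d means n = 3, l = 2.
Σ m_l² = 10, so Σ(L_z)² = 10 ℏ².
For m_l = 1: cos θ = 1/√6, θ ≈ 65.91°.
cos θ_min = 2/√6, so θ_min ≈ 35.26°.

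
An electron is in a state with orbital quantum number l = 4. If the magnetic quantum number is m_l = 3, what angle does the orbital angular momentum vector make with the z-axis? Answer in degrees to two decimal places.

θ ≈ 47.87°

|L|² = l(l+1)ℏ² = 20ℏ², so |L| = 2√5 ℏ.
L_z = m_l ℏ = 3ℏ.
cos θ = L_z/|L| = 3/√20, so θ ≈ 47.87°.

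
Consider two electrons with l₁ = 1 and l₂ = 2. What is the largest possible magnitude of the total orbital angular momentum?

|L_tot|_max = 2√3 ℏ ≈ 3.464ℏ

By the triangle rule, |l₁ − l₂| ≤ L ≤ l₁ + l₂.
Allowed values: L = 1, 2, 3.
The largest magnitude corresponds to L = 3: |L_tot| = ℏ√(3·4) = 2√3 ℏ.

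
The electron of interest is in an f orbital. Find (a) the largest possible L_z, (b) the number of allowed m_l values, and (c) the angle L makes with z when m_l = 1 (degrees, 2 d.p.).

The letter f corresponds to l = 3.
L_z,max = lℏ = 3ℏ.
There are 2l+1 = 7 values of m_l.
For m_l = 1: cos θ = 1/√12, θ ≈ 73.22°.

L_z,max = 3ℏ; 7 values; θ(m_l=1) ≈ 73.22°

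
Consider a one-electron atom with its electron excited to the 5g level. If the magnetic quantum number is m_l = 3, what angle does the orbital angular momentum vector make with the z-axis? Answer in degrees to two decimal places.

The 5g level has l = 4.
|L| = √(l(l+1)) ℏ = 2√5 ℏ.
L_z = m_l ℏ = 3ℏ.
cos θ = L_z/|L| = 3/√20, so θ ≈ 47.87°.

θ ≈ 47.87°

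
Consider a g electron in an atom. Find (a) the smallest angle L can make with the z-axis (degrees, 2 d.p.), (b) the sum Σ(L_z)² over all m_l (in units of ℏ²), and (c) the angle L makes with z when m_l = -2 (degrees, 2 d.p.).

θ_min ≈ 26.57°; Σ(L_z)² = 60 ℏ²; θ(m_l=-2) ≈ 116.57°

For a g orbital, l = 4.
cos θ_min = 4/√20, so θ_min ≈ 26.57°.
Σ m_l² = 60, so Σ(L_z)² = 60 ℏ².
For m_l = -2: cos θ = -2/√20, θ ≈ 116.57°.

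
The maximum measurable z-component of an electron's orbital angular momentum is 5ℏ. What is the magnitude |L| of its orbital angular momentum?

Since max m_l = l, l = 5.
|L| = √(l(l+1)) ℏ = √30 ℏ.

|L| = √30 ℏ ≈ 5.477ℏ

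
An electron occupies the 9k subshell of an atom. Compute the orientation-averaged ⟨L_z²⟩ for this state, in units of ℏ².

9k means n = 9, l = 7.
m_l ∈ {-7, -6, -5, -4, -3, -2, -1, 0, 1, 2, 3, 4, 5, 6, 7}.
⟨L_z²⟩ = ℏ²·(Σ m_l²)/(2l+1) = ℏ²·280/15 = 18.67ℏ².

⟨L_z²⟩ = 18.67 ℏ²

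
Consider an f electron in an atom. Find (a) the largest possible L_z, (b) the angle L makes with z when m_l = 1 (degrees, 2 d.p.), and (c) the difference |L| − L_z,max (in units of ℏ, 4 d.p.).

L_z,max = 3ℏ; θ(m_l=1) ≈ 73.22°; |L|−L_z,max ≈ 0.4641ℏ

An f state has l = 3.
L_z,max = lℏ = 3ℏ.
For m_l = 1: cos θ = 1/√12, θ ≈ 73.22°.
|L| − L_z,max = (2√3 − 3)ℏ ≈ 0.4641ℏ.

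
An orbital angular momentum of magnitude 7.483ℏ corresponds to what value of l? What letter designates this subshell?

l = 7 (k orbital)

|L| = ℏ√(l(l+1)), so l(l+1) = 56.
Solving: l = 7.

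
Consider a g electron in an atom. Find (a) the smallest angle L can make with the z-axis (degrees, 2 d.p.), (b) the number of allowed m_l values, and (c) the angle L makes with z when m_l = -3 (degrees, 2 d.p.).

θ_min ≈ 26.57°; 9 values; θ(m_l=-3) ≈ 132.13°

G corresponds to l = 4.
cos θ_min = 4/√20, so θ_min ≈ 26.57°.
There are 2l+1 = 9 values of m_l.
For m_l = -3: cos θ = -3/√20, θ ≈ 132.13°.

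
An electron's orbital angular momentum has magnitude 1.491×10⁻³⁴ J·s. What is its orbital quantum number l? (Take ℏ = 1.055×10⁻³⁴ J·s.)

In units of ℏ, |L| ≈ 1.413.
(|L|/ℏ)² = l(l+1) ≈ 2.00 ⇒ l = 1.

l = 1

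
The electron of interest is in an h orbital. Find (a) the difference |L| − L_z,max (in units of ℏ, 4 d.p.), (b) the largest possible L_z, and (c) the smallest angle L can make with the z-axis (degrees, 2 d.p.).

For an h orbital, l = 5.
|L| − L_z,max = (√30 − 5)ℏ ≈ 0.4772ℏ.
L_z,max = lℏ = 5ℏ.
cos θ_min = 5/√30, so θ_min ≈ 24.09°.

|L|−L_z,max ≈ 0.4772ℏ; L_z,max = 5ℏ; θ_min ≈ 24.09°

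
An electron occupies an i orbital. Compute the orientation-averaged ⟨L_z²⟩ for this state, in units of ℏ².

⟨L_z²⟩ = 14 ℏ²

The letter i corresponds to l = 6.
m_l runs from −6 to 6, i.e. {-6, -5, -4, -3, -2, -1, 0, 1, 2, 3, 4, 5, 6}.
Average of L_z² over 13 states: 182/13 ℏ² = 14 ℏ².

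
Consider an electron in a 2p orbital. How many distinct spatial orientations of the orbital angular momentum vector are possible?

3

2p means n = 2, l = 1.
The number of m_l values is 2l + 1 = 2·1 + 1 = 3.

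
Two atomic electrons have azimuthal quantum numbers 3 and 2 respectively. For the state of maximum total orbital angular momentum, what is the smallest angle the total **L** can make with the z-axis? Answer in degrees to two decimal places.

θ_min ≈ 24.09°

The total orbital quantum number L ranges from |l₁ − l₂| to l₁ + l₂ in integer steps.
L ∈ {1, 2, 3, 4, 5}.
The maximum is L = 5, with |L_tot| = ℏ√(5·6) = √30 ℏ.
The minimum angle with z is arccos(5/√30) ≈ 24.09°.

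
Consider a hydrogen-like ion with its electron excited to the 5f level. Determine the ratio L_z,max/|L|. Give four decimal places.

The 5f level has l = 3.
|L| = 2√3 ℏ ≈ 3.4641ℏ, while L_z,max = lℏ = 3ℏ.
L_z,max/|L| = 3/√12 = 0.8660.

L_z,max/|L| = 0.8660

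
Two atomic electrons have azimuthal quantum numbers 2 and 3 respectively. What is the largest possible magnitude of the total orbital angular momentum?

Angular momentum addition gives L = |l₁ − l₂|, …, l₁ + l₂.
Allowed values: L = 1, 2, 3, 4, 5.
The largest magnitude corresponds to L = 5: |L_tot| = ℏ√(5·6) = √30 ℏ.

|L_tot|_max = √30 ℏ ≈ 5.477ℏ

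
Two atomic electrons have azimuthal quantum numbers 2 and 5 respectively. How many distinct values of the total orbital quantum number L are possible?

5

L runs from |2 − 5| = 3 to 2 + 5 = 7.
Allowed values: L = 3, 4, 5, 6, 7.
That is 5 values.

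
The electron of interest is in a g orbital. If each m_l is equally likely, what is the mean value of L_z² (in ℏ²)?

⟨L_z²⟩ = 6.667 ℏ²

For a g orbital, l = 4.
The allowed m_l values are -4, -3, -2, -1, 0, 1, 2, 3, 4.
⟨L_z²⟩ = ℏ²·l(l+1)/3 = 6.667ℏ².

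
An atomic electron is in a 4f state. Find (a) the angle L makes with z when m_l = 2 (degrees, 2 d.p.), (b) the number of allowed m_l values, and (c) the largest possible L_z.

θ(m_l=2) ≈ 54.74°; 7 values; L_z,max = 3ℏ

4f means n = 4, l = 3.
For m_l = 2: cos θ = 2/√12, θ ≈ 54.74°.
There are 2l+1 = 7 values of m_l.
L_z,max = lℏ = 3ℏ.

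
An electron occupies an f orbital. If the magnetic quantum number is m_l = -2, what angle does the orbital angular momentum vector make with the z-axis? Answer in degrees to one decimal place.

An f state has l = 3.
|L|² = l(l+1)ℏ² = 12ℏ², so |L| = 2√3 ℏ.
L_z = m_l ℏ = −2ℏ.
cos θ = L_z/|L| = -2/√12, so θ ≈ 125.3°.

θ ≈ 125.3°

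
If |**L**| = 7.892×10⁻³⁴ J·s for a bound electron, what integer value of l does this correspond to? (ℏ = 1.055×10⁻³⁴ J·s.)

l = 7

Dividing by ℏ: |L|/ℏ ≈ 7.481.
(|L|/ℏ)² = l(l+1) ≈ 55.96 ⇒ l = 7.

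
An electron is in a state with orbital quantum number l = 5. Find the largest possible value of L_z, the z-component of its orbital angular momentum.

L_z,max = 5ℏ

L_z = m_l ℏ with m_l ∈ {−5, …, 5}; the maximum is m_l = 5.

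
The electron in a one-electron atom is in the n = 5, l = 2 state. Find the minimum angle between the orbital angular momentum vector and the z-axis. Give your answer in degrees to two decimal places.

θ_min ≈ 35.26°

|L| = √(l(l+1)) ℏ = √6 ℏ.
The smallest angle corresponds to the largest L_z, i.e. m_l = l = 2, giving L_z = 2ℏ.
cos θ_min = 2/√6, so θ_min ≈ 35.26°.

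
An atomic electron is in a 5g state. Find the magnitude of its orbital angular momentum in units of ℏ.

The 5g subshell has l = 4.
|L| = ℏ√(l(l+1)) = ℏ√(4·5) = 2√5 ℏ

|L| = 2√5 ℏ ≈ 4.472ℏ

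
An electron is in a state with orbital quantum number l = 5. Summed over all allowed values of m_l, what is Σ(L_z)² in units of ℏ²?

Σ(L_z)² = 110 ℏ²

m_l runs from −5 to 5, i.e. {-5, -4, -3, -2, -1, 0, 1, 2, 3, 4, 5}.
Σ m_l² = l(l+1)(2l+1)/3 = 5·6·11/3 = 110.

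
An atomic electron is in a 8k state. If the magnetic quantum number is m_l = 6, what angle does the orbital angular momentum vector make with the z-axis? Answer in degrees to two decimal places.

θ ≈ 36.70°

8k means n = 8, l = 7.
|L| = √(l(l+1)) ℏ = 2√14 ℏ.
L_z = m_l ℏ = 6ℏ.
cos θ = L_z/|L| = 6/√56, so θ ≈ 36.70°.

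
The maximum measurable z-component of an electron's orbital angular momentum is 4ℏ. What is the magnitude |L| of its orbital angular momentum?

|L| = 2√5 ℏ ≈ 4.472ℏ

Since max m_l = l, l = 4.
|L| = √(l(l+1)) ℏ = 2√5 ℏ.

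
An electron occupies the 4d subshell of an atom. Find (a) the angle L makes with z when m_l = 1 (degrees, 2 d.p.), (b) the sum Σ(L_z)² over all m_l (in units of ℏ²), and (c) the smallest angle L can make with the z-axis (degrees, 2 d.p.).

θ(m_l=1) ≈ 65.91°; Σ(L_z)² = 10 ℏ²; θ_min ≈ 35.26°

4d means n = 4, l = 2.
For m_l = 1: cos θ = 1/√6, θ ≈ 65.91°.
Σ m_l² = 10, so Σ(L_z)² = 10 ℏ².
cos θ_min = 2/√6, so θ_min ≈ 35.26°.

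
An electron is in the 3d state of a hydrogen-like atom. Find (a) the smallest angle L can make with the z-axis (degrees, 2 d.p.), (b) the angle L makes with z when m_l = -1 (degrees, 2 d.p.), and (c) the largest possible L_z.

θ_min ≈ 35.26°; θ(m_l=-1) ≈ 114.09°; L_z,max = 2ℏ

The 3d subshell has l = 2.
cos θ_min = 2/√6, so θ_min ≈ 35.26°.
For m_l = -1: cos θ = -1/√6, θ ≈ 114.09°.
L_z,max = lℏ = 2ℏ.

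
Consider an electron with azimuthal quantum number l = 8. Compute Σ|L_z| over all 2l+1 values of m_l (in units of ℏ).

Σ|L_z| = 72 ℏ

The allowed m_l values are -8, -7, -6, -5, -4, -3, -2, -1, 0, 1, 2, 3, 4, 5, 6, 7, 8.
Σ|m_l| = 2(1+2+…+8) = 72.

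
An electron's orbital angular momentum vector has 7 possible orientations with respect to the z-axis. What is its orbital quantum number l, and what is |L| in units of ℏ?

l = 3, |L| = 2√3 ℏ ≈ 3.464ℏ

2l + 1 = 7 ⇒ l = 3.
|L| = ℏ√(l(l+1)) = ℏ√(3·4) = 2√3 ℏ.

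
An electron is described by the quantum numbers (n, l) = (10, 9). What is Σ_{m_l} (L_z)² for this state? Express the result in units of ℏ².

m_l runs from −9 to 9, i.e. {-9, -8, -7, -6, -5, -4, -3, -2, -1, 0, 1, 2, 3, 4, 5, 6, 7, 8, 9}.
Summing m² from −9 to 9: Σ m_l² = 570.

Σ(L_z)² = 570 ℏ²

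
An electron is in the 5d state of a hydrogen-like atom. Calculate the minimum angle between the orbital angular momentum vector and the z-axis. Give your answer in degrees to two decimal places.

For 5d, l = 2.
|L|² = l(l+1)ℏ² = 6ℏ², so |L| = √6 ℏ.
The smallest angle corresponds to the largest L_z, i.e. m_l = l = 2, giving L_z = 2ℏ.
cos θ_min = 2/√6, so θ_min ≈ 35.26°.

θ_min ≈ 35.26°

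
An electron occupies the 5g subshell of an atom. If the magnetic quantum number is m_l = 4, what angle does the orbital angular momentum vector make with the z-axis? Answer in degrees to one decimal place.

θ ≈ 26.6°

For 5g, l = 4.
|L|² = l(l+1)ℏ² = 20ℏ², so |L| = 2√5 ℏ.
L_z = m_l ℏ = 4ℏ.
cos θ = L_z/|L| = 4/√20, so θ ≈ 26.6°.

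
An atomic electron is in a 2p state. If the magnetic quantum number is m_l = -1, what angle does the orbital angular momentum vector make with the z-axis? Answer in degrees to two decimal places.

For 2p, l = 1.
|L| = √(l(l+1)) ℏ = √2 ℏ.
L_z = m_l ℏ = −1ℏ.
cos θ = L_z/|L| = -1/√2, so θ ≈ 135.00°.

θ ≈ 135.00°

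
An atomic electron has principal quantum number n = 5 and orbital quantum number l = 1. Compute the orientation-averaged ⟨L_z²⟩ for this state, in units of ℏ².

⟨L_z²⟩ = 0.6667 ℏ²

m_l runs from −1 to 1, i.e. {-1, 0, 1}.
⟨L_z²⟩ = ℏ²·(Σ m_l²)/(2l+1) = ℏ²·2/3 = 0.6667ℏ².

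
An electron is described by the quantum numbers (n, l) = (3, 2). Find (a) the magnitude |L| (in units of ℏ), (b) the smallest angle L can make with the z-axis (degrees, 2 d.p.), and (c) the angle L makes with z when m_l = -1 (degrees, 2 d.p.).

|L| = ℏ√(2·3) = √6 ℏ ≈ 2.449ℏ.
cos θ_min = 2/√6, so θ_min ≈ 35.26°.
For m_l = -1: cos θ = -1/√6, θ ≈ 114.09°.

|L| = √6 ℏ ≈ 2.449ℏ; θ_min ≈ 35.26°; θ(m_l=-1) ≈ 114.09°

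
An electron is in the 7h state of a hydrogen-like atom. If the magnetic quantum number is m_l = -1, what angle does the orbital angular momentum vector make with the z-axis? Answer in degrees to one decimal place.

For 7h, l = 5.
|L| = ℏ√(l(l+1)) = √30 ℏ.
L_z = m_l ℏ = −1ℏ.
cos θ = L_z/|L| = -1/√30, so θ ≈ 100.5°.

θ ≈ 100.5°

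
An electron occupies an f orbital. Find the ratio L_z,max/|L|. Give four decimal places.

L_z,max/|L| = 0.8660

An f state has l = 3.
|L| = 2√3 ℏ ≈ 3.4641ℏ, while L_z,max = lℏ = 3ℏ.
L_z,max/|L| = 3/√12 = 0.8660.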